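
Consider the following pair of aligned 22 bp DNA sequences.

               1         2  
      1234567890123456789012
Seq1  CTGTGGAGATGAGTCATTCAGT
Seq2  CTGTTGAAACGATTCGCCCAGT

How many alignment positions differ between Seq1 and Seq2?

7

The sequences differ at positions 5 (G/T), 8 (G/A), 10 (T/C), 13 (G/T), 16 (A/G), 17 (T/C), 18 (T/C).
That gives 7 mismatches out of 22 aligned sites, so the Hamming distance is 7.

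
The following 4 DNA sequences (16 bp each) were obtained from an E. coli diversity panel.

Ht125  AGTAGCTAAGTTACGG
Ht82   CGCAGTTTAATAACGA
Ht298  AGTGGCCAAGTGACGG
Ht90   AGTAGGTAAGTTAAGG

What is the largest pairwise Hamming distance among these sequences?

9

Pairwise Hamming distances:
  Ht125 vs Ht82: 7
  Ht125 vs Ht298: 3
  Ht125 vs Ht90: 2
  Ht82 vs Ht298: 9
  Ht82 vs Ht90: 8
  Ht298 vs Ht90: 5
The largest is 9, between Ht82 and Ht298.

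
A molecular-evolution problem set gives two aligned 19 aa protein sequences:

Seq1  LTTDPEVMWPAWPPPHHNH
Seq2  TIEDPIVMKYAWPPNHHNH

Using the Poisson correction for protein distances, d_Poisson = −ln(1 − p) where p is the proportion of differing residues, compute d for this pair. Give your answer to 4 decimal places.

The sequences differ at positions 1 (L/T), 2 (T/I), 3 (T/E), 6 (E/I), 9 (W/K), 10 (P/Y), 15 (P/N).
p = 7/19 = 0.368421.
d = −ln(1 − 0.368421) = −ln(0.631579) = 0.4595.

0.4595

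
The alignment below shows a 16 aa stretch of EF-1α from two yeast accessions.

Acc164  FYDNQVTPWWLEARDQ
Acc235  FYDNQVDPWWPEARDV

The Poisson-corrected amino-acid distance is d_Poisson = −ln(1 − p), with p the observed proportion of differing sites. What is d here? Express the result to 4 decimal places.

0.2076

The sequences differ at positions 7 (T/D), 11 (L/P), 16 (Q/V).
p = 3/16 = 0.187500.
d = −ln(1 − 0.187500) = −ln(0.812500) = 0.2076.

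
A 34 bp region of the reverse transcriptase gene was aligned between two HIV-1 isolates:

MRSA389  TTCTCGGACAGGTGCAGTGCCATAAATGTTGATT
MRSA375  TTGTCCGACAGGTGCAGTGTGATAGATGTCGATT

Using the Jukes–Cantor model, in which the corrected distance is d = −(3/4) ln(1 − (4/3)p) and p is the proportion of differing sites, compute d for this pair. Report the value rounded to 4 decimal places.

Differing sites — 3:C/G; 6:G/C; 20:C/T; 21:C/G; 25:A/G; 30:T/C.
p = 6/34 = 0.176471.
d = −0.75 · ln(1 − (4/3)·0.176471) = −0.75 · ln(0.764705) = −0.75 · (-0.268265) = 0.2012.

0.2012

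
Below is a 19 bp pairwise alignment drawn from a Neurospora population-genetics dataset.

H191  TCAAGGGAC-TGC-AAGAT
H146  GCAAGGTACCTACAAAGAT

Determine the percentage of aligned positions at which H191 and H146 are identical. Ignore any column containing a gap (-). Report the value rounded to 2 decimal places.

82.35%

Excluding the 2 gap columns leaves 17 comparable sites.
Differing sites — 1:T/G; 7:G/T; 12:G/A.
14 of the 17 comparable sites match, so the percent identity is 14/17 × 100 = 82.35%.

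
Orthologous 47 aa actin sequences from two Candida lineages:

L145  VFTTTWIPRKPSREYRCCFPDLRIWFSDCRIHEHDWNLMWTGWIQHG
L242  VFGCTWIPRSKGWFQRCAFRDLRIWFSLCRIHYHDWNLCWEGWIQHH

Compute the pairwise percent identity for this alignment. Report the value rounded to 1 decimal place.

68.1%

Differing sites — 3:T/G; 4:T/C; 10:K/S; 11:P/K; 12:S/G; 13:R/W; 14:E/F; 15:Y/Q; 18:C/A; 20:P/R; 28:D/L; 33:E/Y; 39:M/C; 41:T/E; 47:G/H.
32 of the 47 sites match, so the percent identity is 32/47 × 100 = 68.1%.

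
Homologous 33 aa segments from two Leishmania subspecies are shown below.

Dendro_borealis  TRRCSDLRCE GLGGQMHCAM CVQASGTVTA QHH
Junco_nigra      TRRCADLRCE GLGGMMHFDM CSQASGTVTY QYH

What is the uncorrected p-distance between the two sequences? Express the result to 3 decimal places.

0.212

Mismatches occur at site 5 (S↔A), site 15 (Q↔M), site 18 (C↔F), site 19 (A↔D), site 22 (V↔S), site 30 (A↔Y), site 32 (H↔Y).
There are 7 differences over 33 sites, so p = 7/33 = 0.212.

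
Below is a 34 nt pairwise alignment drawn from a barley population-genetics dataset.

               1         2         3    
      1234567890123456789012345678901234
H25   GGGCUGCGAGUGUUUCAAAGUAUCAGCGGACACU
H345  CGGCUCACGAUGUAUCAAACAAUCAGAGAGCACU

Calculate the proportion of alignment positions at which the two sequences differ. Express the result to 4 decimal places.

Differing sites — 1:G/C; 6:G/C; 7:C/A; 8:G/C; 9:A/G; 10:G/A; 14:U/A; 20:G/C; 21:U/A; 27:C/A; 29:G/A; 30:A/G.
There are 12 differences over 34 sites, so p = 12/34 = 0.3529.

0.3529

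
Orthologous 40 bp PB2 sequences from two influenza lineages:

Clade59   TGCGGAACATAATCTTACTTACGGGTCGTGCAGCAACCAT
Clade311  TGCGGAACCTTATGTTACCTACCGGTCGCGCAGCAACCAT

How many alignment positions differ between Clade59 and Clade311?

6

The sequences differ at positions 9 (A/C), 11 (A/T), 14 (C/G), 19 (T/C), 23 (G/C), 29 (T/C).
That gives 6 mismatches out of 40 aligned sites, so the Hamming distance is 6.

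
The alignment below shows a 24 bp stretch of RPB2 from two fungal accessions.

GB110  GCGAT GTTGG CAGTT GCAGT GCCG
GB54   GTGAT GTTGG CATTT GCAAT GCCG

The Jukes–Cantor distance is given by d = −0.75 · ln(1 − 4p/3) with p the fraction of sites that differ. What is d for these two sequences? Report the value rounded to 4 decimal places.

Mismatches occur at site 2 (C→T), site 13 (G→T), site 19 (G→A).
p = 3/24 = 0.125000.
d = −0.75 · ln(1 − (4/3)·0.125000) = −0.75 · ln(0.833333) = −0.75 · (-0.182322) = 0.1367.

0.1367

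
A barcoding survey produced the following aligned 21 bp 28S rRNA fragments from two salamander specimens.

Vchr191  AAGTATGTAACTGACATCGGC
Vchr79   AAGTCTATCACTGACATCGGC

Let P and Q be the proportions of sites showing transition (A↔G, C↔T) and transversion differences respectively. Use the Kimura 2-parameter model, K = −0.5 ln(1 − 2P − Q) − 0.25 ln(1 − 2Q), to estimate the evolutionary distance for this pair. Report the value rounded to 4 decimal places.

The sequences differ at positions 5 (A/C, transversion), 7 (G/A, transition), 9 (A/C, transversion).
Of the 3 differences, 1 transition and 2 transversions over 21 sites: P = 1/21 = 0.047619, Q = 2/21 = 0.095238.
d = −0.5·ln(0.809524) − 0.25·ln(0.809524) = −0.5·(-0.211309) − 0.25·(-0.211309) = 0.1585.

0.1585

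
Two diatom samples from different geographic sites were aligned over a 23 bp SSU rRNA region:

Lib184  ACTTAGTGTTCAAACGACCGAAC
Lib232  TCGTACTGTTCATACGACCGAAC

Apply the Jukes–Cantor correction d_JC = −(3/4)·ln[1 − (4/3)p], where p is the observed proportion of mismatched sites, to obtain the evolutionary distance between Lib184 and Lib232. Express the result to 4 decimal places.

0.1979

Differing sites — 1:A/T; 3:T/G; 6:G/C; 13:A/T.
p = 4/23 = 0.173913.
d = −0.75 · ln(1 − (4/3)·0.173913) = −0.75 · ln(0.768116) = −0.75 · (-0.263815) = 0.1979.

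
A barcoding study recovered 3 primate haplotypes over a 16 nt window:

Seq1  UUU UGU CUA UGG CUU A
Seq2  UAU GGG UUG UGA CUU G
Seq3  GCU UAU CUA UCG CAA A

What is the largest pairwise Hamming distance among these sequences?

12

Pairwise Hamming distances:
  Seq1 vs Seq2: 7
  Seq1 vs Seq3: 6
  Seq2 vs Seq3: 12
The largest is 12, between Seq2 and Seq3.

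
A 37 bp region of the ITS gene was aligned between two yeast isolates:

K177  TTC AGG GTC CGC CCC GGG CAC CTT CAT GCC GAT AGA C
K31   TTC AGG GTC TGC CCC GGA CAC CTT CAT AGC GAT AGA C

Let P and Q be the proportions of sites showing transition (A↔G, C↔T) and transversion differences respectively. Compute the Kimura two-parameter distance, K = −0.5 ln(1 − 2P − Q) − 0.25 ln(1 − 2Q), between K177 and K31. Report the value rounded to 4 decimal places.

0.1188

Mismatches occur at site 10 (C↔T, transition), site 18 (G↔A, transition), site 28 (G↔A, transition), site 29 (C↔G, transversion).
Of the 4 differences, 3 transitions and 1 transversion over 37 sites: P = 3/37 = 0.081081, Q = 1/37 = 0.027027.
d = −0.5·ln(0.810811) − 0.25·ln(0.945946) = −0.5·(-0.209720) − 0.25·(-0.055570) = 0.1188.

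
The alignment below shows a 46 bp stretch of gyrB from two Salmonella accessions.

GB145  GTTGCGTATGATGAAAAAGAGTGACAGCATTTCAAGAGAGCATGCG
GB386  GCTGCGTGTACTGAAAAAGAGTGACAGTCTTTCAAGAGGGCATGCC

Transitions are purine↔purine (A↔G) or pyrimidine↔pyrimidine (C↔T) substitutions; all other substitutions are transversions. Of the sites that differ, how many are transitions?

5

Mismatches occur at site 2 (T↔C, transition), site 8 (A↔G, transition), site 10 (G↔A, transition), site 11 (A↔C, transversion), site 28 (C↔T, transition), site 29 (A↔C, transversion), site 39 (A↔G, transition), site 46 (G↔C, transversion).
Of the 8 differences, 5 transitions and 3 transversions, so the answer is 5.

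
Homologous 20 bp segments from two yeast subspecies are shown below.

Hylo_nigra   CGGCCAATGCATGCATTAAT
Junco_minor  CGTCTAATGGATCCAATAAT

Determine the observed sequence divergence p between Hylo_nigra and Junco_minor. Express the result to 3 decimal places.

The sequences differ at positions 3 (G/T), 5 (C/T), 10 (C/G), 13 (G/C), 16 (T/A).
There are 5 differences over 20 sites, so p = 5/20 = 0.250.

0.250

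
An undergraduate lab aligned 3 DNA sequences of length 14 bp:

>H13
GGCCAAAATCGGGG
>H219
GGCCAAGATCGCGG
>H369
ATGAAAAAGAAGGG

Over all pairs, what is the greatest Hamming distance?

9

Pairwise Hamming distances:
  H13 vs H219: 2
  H13 vs H369: 7
  H219 vs H369: 9
The largest is 9, between H219 and H369.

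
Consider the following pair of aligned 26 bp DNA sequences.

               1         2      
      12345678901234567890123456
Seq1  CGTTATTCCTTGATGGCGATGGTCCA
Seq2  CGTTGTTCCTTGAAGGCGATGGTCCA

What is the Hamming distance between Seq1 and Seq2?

2

Mismatches occur at site 5 (A/G), site 14 (T/A).
That gives 2 mismatches out of 26 aligned sites, so the Hamming distance is 2.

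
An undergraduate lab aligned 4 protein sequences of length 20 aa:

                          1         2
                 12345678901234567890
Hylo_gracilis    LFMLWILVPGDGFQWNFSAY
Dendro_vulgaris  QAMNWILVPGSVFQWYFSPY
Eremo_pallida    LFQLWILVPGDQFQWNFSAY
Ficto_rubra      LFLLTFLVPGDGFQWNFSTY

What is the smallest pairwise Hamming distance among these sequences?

2

Pairwise Hamming distances:
  Hylo_gracilis vs Dendro_vulgaris: 7
  Hylo_gracilis vs Eremo_pallida: 2
  Hylo_gracilis vs Ficto_rubra: 4
  Dendro_vulgaris vs Eremo_pallida: 8
  Dendro_vulgaris vs Ficto_rubra: 10
  Eremo_pallida vs Ficto_rubra: 5
The smallest is 2, between Hylo_gracilis and Eremo_pallida.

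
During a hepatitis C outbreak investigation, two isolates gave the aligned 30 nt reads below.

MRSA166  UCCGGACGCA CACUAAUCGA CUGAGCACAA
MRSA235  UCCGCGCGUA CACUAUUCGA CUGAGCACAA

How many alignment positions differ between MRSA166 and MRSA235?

4

Differing sites — 5:G/C; 6:A/G; 9:C/U; 16:A/U.
That gives 4 mismatches out of 30 aligned sites, so the Hamming distance is 4.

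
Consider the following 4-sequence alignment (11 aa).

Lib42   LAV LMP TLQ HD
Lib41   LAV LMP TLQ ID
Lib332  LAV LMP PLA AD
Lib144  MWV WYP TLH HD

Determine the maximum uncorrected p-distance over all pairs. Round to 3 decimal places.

Pairwise Hamming distances:
  Lib42 vs Lib41: 1
  Lib42 vs Lib332: 3
  Lib42 vs Lib144: 5
  Lib41 vs Lib332: 3
  Lib41 vs Lib144: 6
  Lib332 vs Lib144: 7
The largest is 7 mismatches, between Lib332 and Lib144; p = 7/11 = 0.636.

0.636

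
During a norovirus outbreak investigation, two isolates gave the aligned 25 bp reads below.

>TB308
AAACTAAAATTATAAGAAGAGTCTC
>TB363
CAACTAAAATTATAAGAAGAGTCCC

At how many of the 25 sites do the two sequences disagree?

Mismatches occur at site 1 (A↔C), site 24 (T↔C).
That gives 2 mismatches out of 25 aligned sites, so the Hamming distance is 2.

2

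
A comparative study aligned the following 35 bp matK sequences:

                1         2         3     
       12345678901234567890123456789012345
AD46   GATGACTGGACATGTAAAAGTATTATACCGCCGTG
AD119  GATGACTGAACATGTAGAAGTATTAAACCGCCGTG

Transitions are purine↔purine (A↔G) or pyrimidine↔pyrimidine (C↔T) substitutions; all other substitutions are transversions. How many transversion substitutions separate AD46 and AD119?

The sequences differ at positions 9 (G/A, transition), 17 (A/G, transition), 26 (T/A, transversion).
Of the 3 differences, 2 transitions and 1 transversion, so the answer is 1.

1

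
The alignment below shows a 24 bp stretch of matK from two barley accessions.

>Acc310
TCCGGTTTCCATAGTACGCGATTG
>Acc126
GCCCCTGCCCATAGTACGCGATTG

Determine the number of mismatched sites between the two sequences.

Differing sites — 1:T/G; 4:G/C; 5:G/C; 7:T/G; 8:T/C.
That gives 5 mismatches out of 24 aligned sites, so the Hamming distance is 5.

5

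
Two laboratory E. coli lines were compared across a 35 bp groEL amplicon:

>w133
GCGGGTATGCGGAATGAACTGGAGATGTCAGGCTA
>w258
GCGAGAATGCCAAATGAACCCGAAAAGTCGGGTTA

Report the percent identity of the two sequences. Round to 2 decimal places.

Differing sites — 4:G/A; 6:T/A; 11:G/C; 12:G/A; 20:T/C; 21:G/C; 24:G/A; 26:T/A; 30:A/G; 33:C/T.
25 of the 35 sites match, so the percent identity is 25/35 × 100 = 71.43%.

71.43%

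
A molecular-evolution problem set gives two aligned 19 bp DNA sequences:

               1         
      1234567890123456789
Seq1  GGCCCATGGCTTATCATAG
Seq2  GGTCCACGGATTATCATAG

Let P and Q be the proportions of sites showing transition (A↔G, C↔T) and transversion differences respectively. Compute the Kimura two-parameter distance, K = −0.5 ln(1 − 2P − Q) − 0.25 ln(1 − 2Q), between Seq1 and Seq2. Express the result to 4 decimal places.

0.1805

The sequences differ at positions 3 (C/T, transition), 7 (T/C, transition), 10 (C/A, transversion).
Of the 3 differences, 2 transitions and 1 transversion over 19 sites: P = 2/19 = 0.105263, Q = 1/19 = 0.052632.
d = −0.5·ln(0.736842) − 0.25·ln(0.894736) = −0.5·(-0.305382) − 0.25·(-0.111227) = 0.1805.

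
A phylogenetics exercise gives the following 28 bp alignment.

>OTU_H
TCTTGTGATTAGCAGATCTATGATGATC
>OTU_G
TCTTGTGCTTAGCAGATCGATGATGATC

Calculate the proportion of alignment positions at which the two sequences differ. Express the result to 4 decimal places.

The sequences differ at positions 8 (A/C), 19 (T/G).
There are 2 differences over 28 sites, so p = 2/28 = 0.0714.

0.0714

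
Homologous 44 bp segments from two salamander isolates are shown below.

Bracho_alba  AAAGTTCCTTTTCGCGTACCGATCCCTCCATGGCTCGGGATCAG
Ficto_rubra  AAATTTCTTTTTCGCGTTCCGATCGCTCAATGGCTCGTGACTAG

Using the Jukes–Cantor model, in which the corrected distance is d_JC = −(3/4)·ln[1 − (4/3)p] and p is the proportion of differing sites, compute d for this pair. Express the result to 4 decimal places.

0.2082

The sequences differ at positions 4 (G/T), 8 (C/T), 18 (A/T), 25 (C/G), 29 (C/A), 38 (G/T), 41 (T/C), 42 (C/T).
p = 8/44 = 0.181818.
d = −0.75 · ln(1 − (4/3)·0.181818) = −0.75 · ln(0.757576) = −0.75 · (-0.277631) = 0.2082.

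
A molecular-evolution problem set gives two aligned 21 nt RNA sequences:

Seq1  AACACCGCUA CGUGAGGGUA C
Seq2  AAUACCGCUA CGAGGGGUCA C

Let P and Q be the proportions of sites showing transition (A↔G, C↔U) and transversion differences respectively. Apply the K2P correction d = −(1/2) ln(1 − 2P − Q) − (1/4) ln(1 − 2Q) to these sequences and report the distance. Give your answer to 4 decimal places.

Mismatches occur at site 3 (C→U, transition), site 13 (U→A, transversion), site 15 (A→G, transition), site 18 (G→U, transversion), site 19 (U→C, transition).
Of the 5 differences, 3 transitions and 2 transversions over 21 sites: P = 3/21 = 0.142857, Q = 2/21 = 0.095238.
d = −0.5·ln(0.619048) − 0.25·ln(0.809524) = −0.5·(-0.479572) − 0.25·(-0.211309) = 0.2926.

0.2926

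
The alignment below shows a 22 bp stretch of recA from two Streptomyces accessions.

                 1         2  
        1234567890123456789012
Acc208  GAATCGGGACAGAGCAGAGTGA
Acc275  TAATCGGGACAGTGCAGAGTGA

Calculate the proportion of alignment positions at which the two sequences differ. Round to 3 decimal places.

Mismatches occur at site 1 (G↔T), site 13 (A↔T).
There are 2 differences over 22 sites, so p = 2/22 = 0.091.

0.091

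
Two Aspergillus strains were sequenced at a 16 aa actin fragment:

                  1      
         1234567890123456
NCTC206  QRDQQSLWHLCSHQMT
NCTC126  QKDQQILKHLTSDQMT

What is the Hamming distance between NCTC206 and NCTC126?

The sequences differ at positions 2 (R/K), 6 (S/I), 8 (W/K), 11 (C/T), 13 (H/D).
That gives 5 mismatches out of 16 aligned sites, so the Hamming distance is 5.

5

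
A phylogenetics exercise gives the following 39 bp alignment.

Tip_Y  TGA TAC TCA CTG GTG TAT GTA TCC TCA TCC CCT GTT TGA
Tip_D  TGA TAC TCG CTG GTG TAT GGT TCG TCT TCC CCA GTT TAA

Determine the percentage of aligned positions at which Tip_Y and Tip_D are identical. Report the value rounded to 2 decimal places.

Differing sites — 9:A/G; 20:T/G; 21:A/T; 24:C/G; 27:A/T; 33:T/A; 38:G/A.
32 of the 39 sites match, so the percent identity is 32/39 × 100 = 82.05%.

82.05%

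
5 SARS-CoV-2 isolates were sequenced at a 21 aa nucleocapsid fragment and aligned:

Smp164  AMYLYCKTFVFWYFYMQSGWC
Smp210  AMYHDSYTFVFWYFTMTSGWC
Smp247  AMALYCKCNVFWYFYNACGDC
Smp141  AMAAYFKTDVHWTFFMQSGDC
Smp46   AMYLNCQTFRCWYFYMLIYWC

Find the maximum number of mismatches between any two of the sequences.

14

Pairwise Hamming distances:
  Smp164 vs Smp210: 6
  Smp164 vs Smp247: 7
  Smp164 vs Smp141: 8
  Smp164 vs Smp46: 7
  Smp210 vs Smp247: 12
  Smp210 vs Smp141: 11
  Smp210 vs Smp46: 10
  Smp247 vs Smp141: 10
  Smp247 vs Smp46: 12
  Smp141 vs Smp46: 14
The largest is 14, between Smp141 and Smp46.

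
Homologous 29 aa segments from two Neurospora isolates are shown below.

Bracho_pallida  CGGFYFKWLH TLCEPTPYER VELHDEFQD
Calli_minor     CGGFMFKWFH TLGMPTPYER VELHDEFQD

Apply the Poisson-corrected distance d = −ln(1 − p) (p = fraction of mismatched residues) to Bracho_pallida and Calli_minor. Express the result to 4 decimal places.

0.1484

Mismatches occur at site 5 (Y↔M), site 9 (L↔F), site 13 (C↔G), site 14 (E↔M).
p = 4/29 = 0.137931.
d = −ln(1 − 0.137931) = −ln(0.862069) = 0.1484.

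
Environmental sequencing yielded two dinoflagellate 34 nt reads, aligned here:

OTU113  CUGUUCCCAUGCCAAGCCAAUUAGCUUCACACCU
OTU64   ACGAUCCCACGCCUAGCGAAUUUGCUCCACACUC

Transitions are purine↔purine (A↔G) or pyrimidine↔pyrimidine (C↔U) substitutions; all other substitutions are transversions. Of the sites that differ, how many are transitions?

Mismatches occur at site 1 (C↔A, transversion), site 2 (U↔C, transition), site 4 (U↔A, transversion), site 10 (U↔C, transition), site 14 (A↔U, transversion), site 18 (C↔G, transversion), site 23 (A↔U, transversion), site 27 (U↔C, transition), site 33 (C↔U, transition), site 34 (U↔C, transition).
Of the 10 differences, 5 transitions and 5 transversions, so the answer is 5.

5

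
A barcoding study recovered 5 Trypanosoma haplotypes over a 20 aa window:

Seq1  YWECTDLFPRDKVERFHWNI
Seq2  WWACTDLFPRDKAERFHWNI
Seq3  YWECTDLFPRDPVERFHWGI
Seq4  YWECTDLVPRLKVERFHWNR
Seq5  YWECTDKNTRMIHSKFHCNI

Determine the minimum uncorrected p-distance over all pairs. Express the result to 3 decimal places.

Pairwise Hamming distances:
  Seq1 vs Seq2: 3
  Seq1 vs Seq3: 2
  Seq1 vs Seq4: 3
  Seq1 vs Seq5: 9
  Seq2 vs Seq3: 5
  Seq2 vs Seq4: 6
  Seq2 vs Seq5: 11
  Seq3 vs Seq4: 5
  Seq3 vs Seq5: 10
  Seq4 vs Seq5: 10
The smallest is 2 mismatches, between Seq1 and Seq3; p = 2/20 = 0.100.

0.100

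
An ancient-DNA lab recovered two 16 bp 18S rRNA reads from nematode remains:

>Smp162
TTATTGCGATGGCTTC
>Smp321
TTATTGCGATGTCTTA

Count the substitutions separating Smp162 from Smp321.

2

Mismatches occur at site 12 (G/T), site 16 (C/A).
That gives 2 mismatches out of 16 aligned sites, so the Hamming distance is 2.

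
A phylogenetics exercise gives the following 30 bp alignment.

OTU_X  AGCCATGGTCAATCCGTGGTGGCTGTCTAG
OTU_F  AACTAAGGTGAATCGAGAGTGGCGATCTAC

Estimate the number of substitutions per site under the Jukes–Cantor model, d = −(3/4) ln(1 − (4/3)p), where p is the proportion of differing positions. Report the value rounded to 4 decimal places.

0.5034

Differing sites — 2:G/A; 4:C/T; 6:T/A; 10:C/G; 15:C/G; 16:G/A; 17:T/G; 18:G/A; 24:T/G; 25:G/A; 30:G/C.
p = 11/30 = 0.366667.
d = −0.75 · ln(1 − (4/3)·0.366667) = −0.75 · ln(0.511111) = −0.75 · (-0.671168) = 0.5034.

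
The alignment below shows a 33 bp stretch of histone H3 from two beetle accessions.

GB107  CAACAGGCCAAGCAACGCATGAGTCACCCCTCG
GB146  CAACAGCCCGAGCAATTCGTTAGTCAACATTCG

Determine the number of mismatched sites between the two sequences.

9

Mismatches occur at site 7 (G↔C), site 10 (A↔G), site 16 (C↔T), site 17 (G↔T), site 19 (A↔G), site 21 (G↔T), site 27 (C↔A), site 29 (C↔A), site 30 (C↔T).
That gives 9 mismatches out of 33 aligned sites, so the Hamming distance is 9.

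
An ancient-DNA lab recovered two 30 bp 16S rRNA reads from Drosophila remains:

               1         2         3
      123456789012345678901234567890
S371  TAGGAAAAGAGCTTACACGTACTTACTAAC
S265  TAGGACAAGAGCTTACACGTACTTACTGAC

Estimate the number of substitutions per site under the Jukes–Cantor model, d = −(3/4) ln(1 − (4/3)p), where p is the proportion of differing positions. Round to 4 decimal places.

The sequences differ at positions 6 (A/C), 28 (A/G).
p = 2/30 = 0.066667.
d = −0.75 · ln(1 − (4/3)·0.066667) = −0.75 · ln(0.911111) = −0.75 · (-0.093091) = 0.0698.

0.0698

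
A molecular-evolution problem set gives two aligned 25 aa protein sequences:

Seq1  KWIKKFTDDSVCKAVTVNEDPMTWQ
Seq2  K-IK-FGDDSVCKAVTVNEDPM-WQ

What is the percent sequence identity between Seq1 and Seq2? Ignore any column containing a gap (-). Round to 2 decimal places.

Excluding the 3 gap columns leaves 22 comparable sites.
The sequences differ at position 7 (T/G).
21 of the 22 comparable sites match, so the percent identity is 21/22 × 100 = 95.45%.

95.45%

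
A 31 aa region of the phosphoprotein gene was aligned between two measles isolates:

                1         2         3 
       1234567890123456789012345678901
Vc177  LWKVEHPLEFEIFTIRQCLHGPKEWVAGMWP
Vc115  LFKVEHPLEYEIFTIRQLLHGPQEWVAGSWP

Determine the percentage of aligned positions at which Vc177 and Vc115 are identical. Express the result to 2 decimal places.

Differing sites — 2:W/F; 10:F/Y; 18:C/L; 23:K/Q; 29:M/S.
26 of the 31 sites match, so the percent identity is 26/31 × 100 = 83.87%.

83.87%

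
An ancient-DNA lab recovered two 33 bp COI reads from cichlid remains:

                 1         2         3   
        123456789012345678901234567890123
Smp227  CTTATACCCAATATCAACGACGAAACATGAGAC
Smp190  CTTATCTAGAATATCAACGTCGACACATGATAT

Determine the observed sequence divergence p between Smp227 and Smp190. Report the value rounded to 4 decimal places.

0.2424

Differing sites — 6:A/C; 7:C/T; 8:C/A; 9:C/G; 20:A/T; 24:A/C; 31:G/T; 33:C/T.
There are 8 differences over 33 sites, so p = 8/33 = 0.2424.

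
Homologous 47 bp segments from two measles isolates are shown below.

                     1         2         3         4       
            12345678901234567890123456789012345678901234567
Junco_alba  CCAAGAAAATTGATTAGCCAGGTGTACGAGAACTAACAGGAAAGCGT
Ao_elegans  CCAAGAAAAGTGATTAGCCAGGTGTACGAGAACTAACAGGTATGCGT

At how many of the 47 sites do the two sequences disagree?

The sequences differ at positions 10 (T/G), 41 (A/T), 43 (A/T).
That gives 3 mismatches out of 47 aligned sites, so the Hamming distance is 3.

3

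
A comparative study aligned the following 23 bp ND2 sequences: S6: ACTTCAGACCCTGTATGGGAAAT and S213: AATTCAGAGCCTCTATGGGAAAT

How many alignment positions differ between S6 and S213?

3

Mismatches occur at site 2 (C/A), site 9 (C/G), site 13 (G/C).
That gives 3 mismatches out of 23 aligned sites, so the Hamming distance is 3.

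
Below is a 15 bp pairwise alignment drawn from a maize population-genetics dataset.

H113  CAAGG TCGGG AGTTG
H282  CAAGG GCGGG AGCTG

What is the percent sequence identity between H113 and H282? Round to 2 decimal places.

Mismatches occur at site 6 (T/G), site 13 (T/C).
13 of the 15 sites match, so the percent identity is 13/15 × 100 = 86.67%.

86.67%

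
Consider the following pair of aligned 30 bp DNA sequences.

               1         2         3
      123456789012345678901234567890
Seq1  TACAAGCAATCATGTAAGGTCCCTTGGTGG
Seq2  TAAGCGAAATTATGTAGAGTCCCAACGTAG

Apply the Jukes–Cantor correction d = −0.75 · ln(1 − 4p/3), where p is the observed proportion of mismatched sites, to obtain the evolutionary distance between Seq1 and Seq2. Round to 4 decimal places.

0.5034

Differing sites — 3:C/A; 4:A/G; 5:A/C; 7:C/A; 11:C/T; 17:A/G; 18:G/A; 24:T/A; 25:T/A; 26:G/C; 29:G/A.
p = 11/30 = 0.366667.
d = −0.75 · ln(1 − (4/3)·0.366667) = −0.75 · ln(0.511111) = −0.75 · (-0.671168) = 0.5034.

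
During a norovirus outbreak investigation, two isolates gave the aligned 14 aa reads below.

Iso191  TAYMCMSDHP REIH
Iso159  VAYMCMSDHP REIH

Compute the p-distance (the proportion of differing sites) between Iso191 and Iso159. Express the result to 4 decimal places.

0.0714

Differing sites — 1:T/V.
There are 1 differences over 14 sites, so p = 1/14 = 0.0714.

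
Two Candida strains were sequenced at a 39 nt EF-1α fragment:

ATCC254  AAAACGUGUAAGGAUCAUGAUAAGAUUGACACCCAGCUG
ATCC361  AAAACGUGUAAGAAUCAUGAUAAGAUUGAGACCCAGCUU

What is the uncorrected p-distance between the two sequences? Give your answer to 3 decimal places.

The sequences differ at positions 13 (G/A), 30 (C/G), 39 (G/U).
There are 3 differences over 39 sites, so p = 3/39 = 0.077.

0.077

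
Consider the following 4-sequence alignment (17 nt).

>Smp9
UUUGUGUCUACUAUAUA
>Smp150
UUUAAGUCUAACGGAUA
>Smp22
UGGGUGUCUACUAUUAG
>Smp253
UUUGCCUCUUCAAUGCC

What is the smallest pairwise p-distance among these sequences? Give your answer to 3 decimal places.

0.294

Pairwise Hamming distances:
  Smp9 vs Smp150: 6
  Smp9 vs Smp22: 5
  Smp9 vs Smp253: 7
  Smp150 vs Smp22: 11
  Smp150 vs Smp253: 11
  Smp22 vs Smp253: 9
The smallest is 5 mismatches, between Smp9 and Smp22; p = 5/17 = 0.294.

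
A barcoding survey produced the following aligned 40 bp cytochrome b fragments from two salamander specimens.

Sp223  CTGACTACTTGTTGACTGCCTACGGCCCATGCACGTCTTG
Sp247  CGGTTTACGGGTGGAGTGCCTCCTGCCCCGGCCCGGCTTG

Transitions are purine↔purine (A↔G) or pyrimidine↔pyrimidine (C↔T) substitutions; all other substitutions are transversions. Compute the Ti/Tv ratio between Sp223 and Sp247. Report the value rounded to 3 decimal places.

Differing sites — 2:T/G (Tv); 4:A/T (Tv); 5:C/T (Ti); 9:T/G (Tv); 10:T/G (Tv); 13:T/G (Tv); 16:C/G (Tv); 22:A/C (Tv); 24:G/T (Tv); 29:A/C (Tv); 30:T/G (Tv); 33:A/C (Tv); 36:T/G (Tv).
Of the 13 differences, 1 transition and 12 transversions, so Ti/Tv = 1/12 = 0.083.

0.083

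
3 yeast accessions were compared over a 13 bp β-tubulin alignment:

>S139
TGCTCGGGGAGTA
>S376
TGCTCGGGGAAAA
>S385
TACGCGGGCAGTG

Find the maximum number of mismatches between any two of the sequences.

Pairwise Hamming distances:
  S139 vs S376: 2
  S139 vs S385: 4
  S376 vs S385: 6
The largest is 6, between S376 and S385.

6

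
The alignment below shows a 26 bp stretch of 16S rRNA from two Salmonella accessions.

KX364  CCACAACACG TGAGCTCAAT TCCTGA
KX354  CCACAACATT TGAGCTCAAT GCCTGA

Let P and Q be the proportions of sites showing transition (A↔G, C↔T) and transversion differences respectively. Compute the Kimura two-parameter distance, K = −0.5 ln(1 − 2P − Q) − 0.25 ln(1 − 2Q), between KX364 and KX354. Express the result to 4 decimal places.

Differing sites — 9:C/T (Ti); 10:G/T (Tv); 21:T/G (Tv).
Of the 3 differences, 1 transition and 2 transversions over 26 sites: P = 1/26 = 0.038462, Q = 2/26 = 0.076923.
d = −0.5·ln(0.846153) − 0.25·ln(0.846154) = −0.5·(-0.167055) − 0.25·(-0.167054) = 0.1253.

0.1253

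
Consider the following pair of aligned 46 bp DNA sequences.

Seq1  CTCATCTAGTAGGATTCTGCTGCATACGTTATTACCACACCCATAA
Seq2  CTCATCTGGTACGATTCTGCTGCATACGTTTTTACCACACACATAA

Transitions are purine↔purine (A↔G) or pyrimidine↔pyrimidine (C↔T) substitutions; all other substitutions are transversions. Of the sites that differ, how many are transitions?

1

The sequences differ at positions 8 (A/G, transition), 12 (G/C, transversion), 31 (A/T, transversion), 41 (C/A, transversion).
Of the 4 differences, 1 transition and 3 transversions, so the answer is 1.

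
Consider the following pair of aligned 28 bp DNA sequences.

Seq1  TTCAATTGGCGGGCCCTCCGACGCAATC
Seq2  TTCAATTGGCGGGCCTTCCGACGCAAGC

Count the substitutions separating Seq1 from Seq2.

The sequences differ at positions 16 (C/T), 27 (T/G).
That gives 2 mismatches out of 28 aligned sites, so the Hamming distance is 2.

2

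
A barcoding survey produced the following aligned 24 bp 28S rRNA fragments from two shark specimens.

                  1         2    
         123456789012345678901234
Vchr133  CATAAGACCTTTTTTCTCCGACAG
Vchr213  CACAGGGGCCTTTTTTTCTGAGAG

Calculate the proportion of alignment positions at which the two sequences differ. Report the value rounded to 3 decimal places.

0.333

The sequences differ at positions 3 (T/C), 5 (A/G), 7 (A/G), 8 (C/G), 10 (T/C), 16 (C/T), 19 (C/T), 22 (C/G).
There are 8 differences over 24 sites, so p = 8/24 = 0.333.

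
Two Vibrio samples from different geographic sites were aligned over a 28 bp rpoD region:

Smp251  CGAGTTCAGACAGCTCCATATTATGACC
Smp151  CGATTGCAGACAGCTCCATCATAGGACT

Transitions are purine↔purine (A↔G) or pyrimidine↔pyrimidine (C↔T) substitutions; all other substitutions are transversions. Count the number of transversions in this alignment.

The sequences differ at positions 4 (G/T, transversion), 6 (T/G, transversion), 20 (A/C, transversion), 21 (T/A, transversion), 24 (T/G, transversion), 28 (C/T, transition).
Of the 6 differences, 1 transition and 5 transversions, so the answer is 5.

5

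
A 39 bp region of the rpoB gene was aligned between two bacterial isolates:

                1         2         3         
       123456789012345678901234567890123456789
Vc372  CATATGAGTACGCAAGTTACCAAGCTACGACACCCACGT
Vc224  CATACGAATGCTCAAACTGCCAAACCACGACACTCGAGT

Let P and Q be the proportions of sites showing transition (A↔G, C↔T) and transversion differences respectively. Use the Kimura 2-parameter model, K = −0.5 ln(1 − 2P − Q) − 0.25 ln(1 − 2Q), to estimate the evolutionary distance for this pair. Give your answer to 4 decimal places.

Differing sites — 5:T/C (Ti); 8:G/A (Ti); 10:A/G (Ti); 12:G/T (Tv); 16:G/A (Ti); 17:T/C (Ti); 19:A/G (Ti); 24:G/A (Ti); 26:T/C (Ti); 34:C/T (Ti); 36:A/G (Ti); 37:C/A (Tv).
Of the 12 differences, 10 transitions and 2 transversions over 39 sites: P = 10/39 = 0.256410, Q = 2/39 = 0.051282.
d = −0.5·ln(0.435898) − 0.25·ln(0.897436) = −0.5·(-0.830347) − 0.25·(-0.108213) = 0.4422.

0.4422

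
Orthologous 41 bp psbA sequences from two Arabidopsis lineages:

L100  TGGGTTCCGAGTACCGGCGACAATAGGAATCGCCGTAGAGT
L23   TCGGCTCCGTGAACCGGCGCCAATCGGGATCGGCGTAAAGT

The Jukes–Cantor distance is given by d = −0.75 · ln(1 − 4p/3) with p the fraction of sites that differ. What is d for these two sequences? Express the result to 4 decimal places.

0.2597

The sequences differ at positions 2 (G/C), 5 (T/C), 10 (A/T), 12 (T/A), 20 (A/C), 25 (A/C), 28 (A/G), 33 (C/G), 38 (G/A).
p = 9/41 = 0.219512.
d = −0.75 · ln(1 − (4/3)·0.219512) = −0.75 · ln(0.707317) = −0.75 · (-0.346276) = 0.2597.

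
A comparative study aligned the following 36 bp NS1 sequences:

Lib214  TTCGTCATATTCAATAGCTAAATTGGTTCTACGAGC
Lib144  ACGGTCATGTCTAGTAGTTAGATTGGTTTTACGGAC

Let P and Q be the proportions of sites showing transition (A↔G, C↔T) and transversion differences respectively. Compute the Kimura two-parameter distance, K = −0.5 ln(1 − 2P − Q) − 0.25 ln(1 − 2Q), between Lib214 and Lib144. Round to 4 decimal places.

Mismatches occur at site 1 (T/A, transversion), site 2 (T/C, transition), site 3 (C/G, transversion), site 9 (A/G, transition), site 11 (T/C, transition), site 12 (C/T, transition), site 14 (A/G, transition), site 18 (C/T, transition), site 21 (A/G, transition), site 29 (C/T, transition), site 34 (A/G, transition), site 35 (G/A, transition).
Of the 12 differences, 10 transitions and 2 transversions over 36 sites: P = 10/36 = 0.277778, Q = 2/36 = 0.055556.
d = −0.5·ln(0.388888) − 0.25·ln(0.888888) = −0.5·(-0.944464) − 0.25·(-0.117784) = 0.5017.

0.5017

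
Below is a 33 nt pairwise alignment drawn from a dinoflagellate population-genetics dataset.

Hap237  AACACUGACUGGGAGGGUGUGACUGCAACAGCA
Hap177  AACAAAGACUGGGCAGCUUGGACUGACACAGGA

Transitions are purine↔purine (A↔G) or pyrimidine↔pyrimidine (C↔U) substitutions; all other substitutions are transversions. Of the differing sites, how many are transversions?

9

Differing sites — 5:C/A (Tv); 6:U/A (Tv); 14:A/C (Tv); 15:G/A (Ti); 17:G/C (Tv); 19:G/U (Tv); 20:U/G (Tv); 26:C/A (Tv); 27:A/C (Tv); 32:C/G (Tv).
Of the 10 differences, 1 transition and 9 transversions, so the answer is 9.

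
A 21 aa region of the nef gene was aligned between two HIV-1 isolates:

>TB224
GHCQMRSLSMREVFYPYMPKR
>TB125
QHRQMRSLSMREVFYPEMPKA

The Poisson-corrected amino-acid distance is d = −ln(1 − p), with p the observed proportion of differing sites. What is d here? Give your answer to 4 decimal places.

Differing sites — 1:G/Q; 3:C/R; 17:Y/E; 21:R/A.
p = 4/21 = 0.190476.
d = −ln(1 − 0.190476) = −ln(0.809524) = 0.2113.

0.2113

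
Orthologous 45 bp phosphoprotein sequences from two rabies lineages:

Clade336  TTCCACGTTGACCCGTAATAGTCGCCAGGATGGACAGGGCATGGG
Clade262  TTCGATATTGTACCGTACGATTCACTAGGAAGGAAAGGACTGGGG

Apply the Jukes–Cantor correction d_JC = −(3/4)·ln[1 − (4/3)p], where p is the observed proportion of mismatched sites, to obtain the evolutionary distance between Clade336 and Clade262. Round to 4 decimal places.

0.4408

The sequences differ at positions 4 (C/G), 6 (C/T), 7 (G/A), 11 (A/T), 12 (C/A), 18 (A/C), 19 (T/G), 21 (G/T), 24 (G/A), 26 (C/T), 31 (T/A), 35 (C/A), 39 (G/A), 41 (A/T), 42 (T/G).
p = 15/45 = 0.333333.
d = −0.75 · ln(1 − (4/3)·0.333333) = −0.75 · ln(0.555556) = −0.75 · (-0.587786) = 0.4408.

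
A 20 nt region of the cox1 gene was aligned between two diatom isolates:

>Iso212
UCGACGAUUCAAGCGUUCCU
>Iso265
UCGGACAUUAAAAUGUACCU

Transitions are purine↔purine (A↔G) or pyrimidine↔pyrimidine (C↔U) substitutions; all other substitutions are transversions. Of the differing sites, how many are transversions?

4

The sequences differ at positions 4 (A/G, transition), 5 (C/A, transversion), 6 (G/C, transversion), 10 (C/A, transversion), 13 (G/A, transition), 14 (C/U, transition), 17 (U/A, transversion).
Of the 7 differences, 3 transitions and 4 transversions, so the answer is 4.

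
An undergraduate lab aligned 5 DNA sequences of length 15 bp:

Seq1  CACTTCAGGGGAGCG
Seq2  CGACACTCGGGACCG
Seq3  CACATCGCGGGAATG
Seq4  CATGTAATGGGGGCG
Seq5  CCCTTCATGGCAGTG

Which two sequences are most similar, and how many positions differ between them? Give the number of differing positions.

Pairwise Hamming distances:
  Seq1 vs Seq2: 7
  Seq1 vs Seq3: 5
  Seq1 vs Seq4: 5
  Seq1 vs Seq5: 4
  Seq2 vs Seq3: 7
  Seq2 vs Seq4: 9
  Seq2 vs Seq5: 9
  Seq3 vs Seq4: 8
  Seq3 vs Seq5: 6
  Seq4 vs Seq5: 7
The smallest is 4, between Seq1 and Seq5.

4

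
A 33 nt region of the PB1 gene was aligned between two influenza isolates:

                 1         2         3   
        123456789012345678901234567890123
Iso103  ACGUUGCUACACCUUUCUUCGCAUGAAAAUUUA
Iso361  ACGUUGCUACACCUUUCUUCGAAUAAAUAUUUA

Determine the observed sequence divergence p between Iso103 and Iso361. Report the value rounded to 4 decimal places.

Differing sites — 22:C/A; 25:G/A; 28:A/U.
There are 3 differences over 33 sites, so p = 3/33 = 0.0909.

0.0909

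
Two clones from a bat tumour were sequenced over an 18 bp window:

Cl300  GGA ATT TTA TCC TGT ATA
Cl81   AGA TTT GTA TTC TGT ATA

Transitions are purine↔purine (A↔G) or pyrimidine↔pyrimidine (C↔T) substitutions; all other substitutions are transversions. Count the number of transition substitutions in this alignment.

The sequences differ at positions 1 (G/A, transition), 4 (A/T, transversion), 7 (T/G, transversion), 11 (C/T, transition).
Of the 4 differences, 2 transitions and 2 transversions, so the answer is 2.

2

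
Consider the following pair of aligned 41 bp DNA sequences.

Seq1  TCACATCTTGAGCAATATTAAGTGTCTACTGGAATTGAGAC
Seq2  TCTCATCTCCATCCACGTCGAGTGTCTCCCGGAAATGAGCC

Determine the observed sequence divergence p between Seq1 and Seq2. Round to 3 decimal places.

Mismatches occur at site 3 (A/T), site 9 (T/C), site 10 (G/C), site 12 (G/T), site 14 (A/C), site 16 (T/C), site 17 (A/G), site 19 (T/C), site 20 (A/G), site 28 (A/C), site 30 (T/C), site 35 (T/A), site 40 (A/C).
There are 13 differences over 41 sites, so p = 13/41 = 0.317.

0.317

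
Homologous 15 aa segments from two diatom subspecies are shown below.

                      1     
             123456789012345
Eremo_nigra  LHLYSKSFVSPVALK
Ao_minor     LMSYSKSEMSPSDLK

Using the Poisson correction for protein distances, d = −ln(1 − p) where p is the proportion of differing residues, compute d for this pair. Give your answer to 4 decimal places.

0.5108

The sequences differ at positions 2 (H/M), 3 (L/S), 8 (F/E), 9 (V/M), 12 (V/S), 13 (A/D).
p = 6/15 = 0.400000.
d = −ln(1 − 0.400000) = −ln(0.600000) = 0.5108.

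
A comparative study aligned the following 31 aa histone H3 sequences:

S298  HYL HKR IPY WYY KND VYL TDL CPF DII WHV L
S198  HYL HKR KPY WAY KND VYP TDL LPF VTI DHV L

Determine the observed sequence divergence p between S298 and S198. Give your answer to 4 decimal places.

0.2258

Mismatches occur at site 7 (I→K), site 11 (Y→A), site 18 (L→P), site 22 (C→L), site 25 (D→V), site 26 (I→T), site 28 (W→D).
There are 7 differences over 31 sites, so p = 7/31 = 0.2258.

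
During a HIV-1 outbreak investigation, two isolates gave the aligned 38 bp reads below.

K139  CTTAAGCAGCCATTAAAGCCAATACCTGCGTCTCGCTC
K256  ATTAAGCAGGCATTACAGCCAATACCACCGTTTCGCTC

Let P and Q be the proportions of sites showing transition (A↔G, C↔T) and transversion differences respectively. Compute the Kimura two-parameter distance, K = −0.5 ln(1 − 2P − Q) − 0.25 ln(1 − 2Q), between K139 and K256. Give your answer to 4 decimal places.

Differing sites — 1:C/A (Tv); 10:C/G (Tv); 16:A/C (Tv); 27:T/A (Tv); 28:G/C (Tv); 32:C/T (Ti).
Of the 6 differences, 1 transition and 5 transversions over 38 sites: P = 1/38 = 0.026316, Q = 5/38 = 0.131579.
d = −0.5·ln(0.815789) − 0.25·ln(0.736842) = −0.5·(-0.203600) − 0.25·(-0.305382) = 0.1781.

0.1781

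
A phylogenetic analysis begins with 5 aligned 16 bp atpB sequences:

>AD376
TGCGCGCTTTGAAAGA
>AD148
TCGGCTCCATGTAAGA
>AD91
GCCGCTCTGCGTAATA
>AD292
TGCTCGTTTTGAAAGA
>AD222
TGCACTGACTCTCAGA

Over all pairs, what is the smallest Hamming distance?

Pairwise Hamming distances:
  AD376 vs AD148: 6
  AD376 vs AD91: 7
  AD376 vs AD292: 2
  AD376 vs AD222: 8
  AD148 vs AD91: 6
  AD148 vs AD292: 8
  AD148 vs AD222: 8
  AD91 vs AD292: 9
  AD91 vs AD222: 10
  AD292 vs AD222: 8
The smallest is 2, between AD376 and AD292.

2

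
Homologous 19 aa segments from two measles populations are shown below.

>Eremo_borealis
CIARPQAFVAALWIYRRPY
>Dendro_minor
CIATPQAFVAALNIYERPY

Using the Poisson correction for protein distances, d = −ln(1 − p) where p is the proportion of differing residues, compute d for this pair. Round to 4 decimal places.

0.1719

The sequences differ at positions 4 (R/T), 13 (W/N), 16 (R/E).
p = 3/19 = 0.157895.
d = −ln(1 − 0.157895) = −ln(0.842105) = 0.1719.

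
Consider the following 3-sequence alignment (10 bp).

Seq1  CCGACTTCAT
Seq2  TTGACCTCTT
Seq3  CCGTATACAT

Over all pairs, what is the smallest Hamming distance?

3

Pairwise Hamming distances:
  Seq1 vs Seq2: 4
  Seq1 vs Seq3: 3
  Seq2 vs Seq3: 7
The smallest is 3, between Seq1 and Seq3.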